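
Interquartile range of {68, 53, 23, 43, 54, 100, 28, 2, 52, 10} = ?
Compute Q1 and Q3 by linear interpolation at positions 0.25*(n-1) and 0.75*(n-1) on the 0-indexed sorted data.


Sorted: 2, 10, 23, 28, 43, 52, 53, 54, 68, 100
Q1 (25th %ile) = 24.2500
Q3 (75th %ile) = 53.7500
IQR = 53.7500 - 24.2500 = 29.5000

IQR = 29.5000


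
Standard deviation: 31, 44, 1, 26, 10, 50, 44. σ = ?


Mean = 29.4286
Variance = 292.5306
SD = sqrt(292.5306) = 17.1035

SD = 17.1035


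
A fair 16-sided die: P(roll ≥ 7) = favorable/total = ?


Favorable outcomes (roll ≥ 7): 10
Total outcomes = 16
P = 10/16 = 0.6250

P = 0.6250


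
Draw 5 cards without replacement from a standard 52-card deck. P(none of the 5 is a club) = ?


P(no clubs) = (39/52) × (38/51) × (37/50) × (36/49) × (35/48)
= 0.2215

P = 0.2215


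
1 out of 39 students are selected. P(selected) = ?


P = 1/39 = 0.0256

P = 0.0256


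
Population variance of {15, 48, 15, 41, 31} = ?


Mean = 30.0000
Squared deviations: 225.0000, 324.0000, 225.0000, 121.0000, 1.0000
Sum = 896.0000
Variance = 896.0000/5 = 179.2000

Variance = 179.2000


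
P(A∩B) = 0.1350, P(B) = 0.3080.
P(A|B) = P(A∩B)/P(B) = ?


P(A|B) = 0.1350/0.3080 = 0.4383

P(A|B) = 0.4383


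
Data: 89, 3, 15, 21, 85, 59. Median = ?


Sorted: 3, 15, 21, 59, 85, 89
n = 6 (even)
Middle values: 21 and 59
Median = (21+59)/2 = 40.0000

Median = 40.0000


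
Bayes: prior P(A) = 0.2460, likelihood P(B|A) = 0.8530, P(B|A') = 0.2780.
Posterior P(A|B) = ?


P(B) = P(B|A)*P(A) + P(B|A')*P(A')
= 0.8530*0.2460 + 0.2780*0.7540
= 0.209838 + 0.209612 = 0.419450
P(A|B) = 0.209838/0.419450 = 0.5003

P(A|B) = 0.5003


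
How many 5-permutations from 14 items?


P(14,5) = 14!/9!
= 87178291200/362880
= 240240

P(14,5) = 240240


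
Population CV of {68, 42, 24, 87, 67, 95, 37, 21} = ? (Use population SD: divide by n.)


Mean = 55.1250
SD = 26.3317
CV = (26.3317/55.1250)*100 = 47.7673%

CV = 47.7673%


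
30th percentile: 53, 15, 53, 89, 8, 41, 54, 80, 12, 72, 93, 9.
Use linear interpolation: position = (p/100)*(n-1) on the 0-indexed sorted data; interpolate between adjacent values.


Sorted: 8, 9, 12, 15, 41, 53, 53, 54, 72, 80, 89, 93
n = 12
Index = 30/100 * 11 = 3.3000
Lower = data[3] = 15, Upper = data[4] = 41
P30 = 15 + 0.3000*(26) = 22.8000

P30 = 22.8000


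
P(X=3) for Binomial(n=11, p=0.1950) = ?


C(11,3) = 165
p^3 = 0.007415
(1-p)^8 = 0.176347
P = 165 * 0.007415 * 0.176347 = 0.2158

P(X=3) = 0.2158


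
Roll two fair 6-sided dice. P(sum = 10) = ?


Total outcomes = 6×6 = 36
Favorable (sum = 10): 3
P = 3/36 = 0.0833

P = 0.0833


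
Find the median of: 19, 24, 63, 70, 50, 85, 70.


Sorted: 19, 24, 50, 63, 70, 70, 85
n = 7 (odd)
Middle value = 63

Median = 63


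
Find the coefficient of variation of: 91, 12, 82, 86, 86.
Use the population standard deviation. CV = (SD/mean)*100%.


Mean = 71.4000
SD = 29.8369
CV = (29.8369/71.4000)*100 = 41.7884%

CV = 41.7884%


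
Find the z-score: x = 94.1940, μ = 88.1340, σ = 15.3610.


z = (94.1940 - 88.1340)/15.3610
= 6.0600/15.3610
= 0.3945

z = 0.3945


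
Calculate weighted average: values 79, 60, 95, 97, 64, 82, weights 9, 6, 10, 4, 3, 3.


Numerator = 79*9 + 60*6 + 95*10 + 97*4 + 64*3 + 82*3 = 2847
Denominator = 9 + 6 + 10 + 4 + 3 + 3 = 35
WM = 2847/35 = 81.3429

WM = 81.3429


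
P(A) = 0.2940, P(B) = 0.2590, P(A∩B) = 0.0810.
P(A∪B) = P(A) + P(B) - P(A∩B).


P(A∪B) = 0.2940 + 0.2590 - 0.0810
= 0.5530 - 0.0810
= 0.4720

P(A∪B) = 0.4720


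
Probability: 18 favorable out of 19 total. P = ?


P = 18/19 = 0.9474

P = 0.9474


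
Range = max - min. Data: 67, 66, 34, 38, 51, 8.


Max = 67, Min = 8
Range = 67 - 8 = 59

Range = 59


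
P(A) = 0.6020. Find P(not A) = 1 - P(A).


P(not A) = 1 - 0.6020 = 0.3980

P(not A) = 0.3980


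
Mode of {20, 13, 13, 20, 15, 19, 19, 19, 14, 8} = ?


Frequencies: 8:1, 13:2, 14:1, 15:1, 19:3, 20:2
Max frequency = 3
Mode = 19

Mode = 19


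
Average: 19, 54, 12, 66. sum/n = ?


Sum = 19 + 54 + 12 + 66 = 151
n = 4
Mean = 151/4 = 37.7500

Mean = 37.7500


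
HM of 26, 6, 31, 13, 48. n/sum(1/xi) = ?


Sum of reciprocals = 1/26 + 1/6 + 1/31 + 1/13 + 1/48 = 0.335143
HM = 5/0.335143 = 14.9190

HM = 14.9190


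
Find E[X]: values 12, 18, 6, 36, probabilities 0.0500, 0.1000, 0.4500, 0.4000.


E[X] = 12*0.0500 + 18*0.1000 + 6*0.4500 + 36*0.4000
= 0.6000 + 1.8000 + 2.7000 + 14.4000
= 19.5000

E[X] = 19.5000


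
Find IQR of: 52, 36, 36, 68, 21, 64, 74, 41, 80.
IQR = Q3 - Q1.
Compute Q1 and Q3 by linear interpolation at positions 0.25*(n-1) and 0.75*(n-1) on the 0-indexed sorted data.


Sorted: 21, 36, 36, 41, 52, 64, 68, 74, 80
Q1 (25th %ile) = 36.0000
Q3 (75th %ile) = 68.0000
IQR = 68.0000 - 36.0000 = 32.0000

IQR = 32.0000


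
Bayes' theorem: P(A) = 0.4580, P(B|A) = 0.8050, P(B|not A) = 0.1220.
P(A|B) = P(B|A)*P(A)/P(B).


P(B) = P(B|A)*P(A) + P(B|A')*P(A')
= 0.8050*0.4580 + 0.1220*0.5420
= 0.368690 + 0.066124 = 0.434814
P(A|B) = 0.368690/0.434814 = 0.8479

P(A|B) = 0.8479


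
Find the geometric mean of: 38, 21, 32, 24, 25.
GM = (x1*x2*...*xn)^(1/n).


Product = 38 × 21 × 32 × 24 × 25 = 15321600
GM = 15321600^(1/5) = 27.3565

GM = 27.3565


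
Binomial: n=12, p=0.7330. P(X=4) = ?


C(12,4) = 495
p^4 = 0.288679
(1-p)^8 = 2.582796e-05
P = 495 * 0.288679 * 2.582796e-05 = 0.0037

P(X=4) = 0.0037


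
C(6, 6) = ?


C(6,6) = 6!/(6! × 0!)
= 720/(720 × 1)
= 1

C(6,6) = 1


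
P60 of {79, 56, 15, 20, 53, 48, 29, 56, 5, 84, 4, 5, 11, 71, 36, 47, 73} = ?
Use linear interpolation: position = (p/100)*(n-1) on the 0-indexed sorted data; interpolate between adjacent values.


Sorted: 4, 5, 5, 11, 15, 20, 29, 36, 47, 48, 53, 56, 56, 71, 73, 79, 84
n = 17
Index = 60/100 * 16 = 9.6000
Lower = data[9] = 48, Upper = data[10] = 53
P60 = 48 + 0.6000*(5) = 51.0000

P60 = 51.0000


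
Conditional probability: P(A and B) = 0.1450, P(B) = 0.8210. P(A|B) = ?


P(A|B) = 0.1450/0.8210 = 0.1766

P(A|B) = 0.1766


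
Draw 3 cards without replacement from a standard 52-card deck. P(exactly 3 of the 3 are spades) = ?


Hypergeometric: P(X=3) = C(13,3)·C(39,0) / C(52,3)
= 286 × 1 / 22100
= 286/22100 = 0.0129

P = 0.0129


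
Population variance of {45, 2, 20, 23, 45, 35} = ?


Mean = 28.3333
Squared deviations: 277.7778, 693.4444, 69.4444, 28.4444, 277.7778, 44.4444
Sum = 1391.3333
Variance = 1391.3333/6 = 231.8889

Variance = 231.8889


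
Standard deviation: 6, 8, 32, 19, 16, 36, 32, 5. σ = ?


Mean = 19.2500
Variance = 140.1875
SD = sqrt(140.1875) = 11.8401

SD = 11.8401


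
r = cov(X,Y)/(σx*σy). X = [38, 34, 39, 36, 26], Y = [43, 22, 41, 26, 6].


Mean X = 34.6000, Mean Y = 27.6000
SD X = 4.630335, SD Y = 13.544002
Cov = 59.640000
r = 59.640000/(4.630335*13.544002) = 0.9510

r = 0.9510


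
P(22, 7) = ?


P(22,7) = 22!/15!
= 1124000727777607680000/1307674368000
= 859541760

P(22,7) = 859541760


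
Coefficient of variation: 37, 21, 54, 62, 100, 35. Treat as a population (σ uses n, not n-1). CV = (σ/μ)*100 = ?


Mean = 51.5000
SD = 25.4346
CV = (25.4346/51.5000)*100 = 49.3875%

CV = 49.3875%


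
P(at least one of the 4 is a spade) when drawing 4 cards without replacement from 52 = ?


P(at least one) = 1 - P(none)
P(none) = (39/52) × (38/51) × (37/50) × (36/49) = 0.303818
P(at least one) = 1 - 0.303818 = 0.6962

P = 0.6962


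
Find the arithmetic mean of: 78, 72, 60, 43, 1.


Sum = 78 + 72 + 60 + 43 + 1 = 254
n = 5
Mean = 254/5 = 50.8000

Mean = 50.8000


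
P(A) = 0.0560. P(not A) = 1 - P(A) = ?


P(not A) = 1 - 0.0560 = 0.9440

P(not A) = 0.9440


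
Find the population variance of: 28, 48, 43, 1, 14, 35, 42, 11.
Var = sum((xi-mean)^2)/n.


Mean = 27.7500
Squared deviations: 0.0625, 410.0625, 232.5625, 715.5625, 189.0625, 52.5625, 203.0625, 280.5625
Sum = 2083.5000
Variance = 2083.5000/8 = 260.4375

Variance = 260.4375


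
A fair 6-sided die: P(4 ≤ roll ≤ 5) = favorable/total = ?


Favorable outcomes (4 ≤ roll ≤ 5): 2
Total outcomes = 6
P = 2/6 = 0.3333

P = 0.3333


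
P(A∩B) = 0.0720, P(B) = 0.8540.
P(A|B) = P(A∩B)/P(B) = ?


P(A|B) = 0.0720/0.8540 = 0.0843

P(A|B) = 0.0843


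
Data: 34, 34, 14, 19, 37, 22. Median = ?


Sorted: 14, 19, 22, 34, 34, 37
n = 6 (even)
Middle values: 22 and 34
Median = (22+34)/2 = 28.0000

Median = 28.0000


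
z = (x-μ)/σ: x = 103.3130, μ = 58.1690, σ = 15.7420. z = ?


z = (103.3130 - 58.1690)/15.7420
= 45.1440/15.7420
= 2.8677

z = 2.8677


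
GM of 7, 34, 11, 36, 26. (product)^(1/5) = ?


Product = 7 × 34 × 11 × 36 × 26 = 2450448
GM = 2450448^(1/5) = 18.9605

GM = 18.9605


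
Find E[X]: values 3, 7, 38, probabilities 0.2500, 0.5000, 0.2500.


E[X] = 3*0.2500 + 7*0.5000 + 38*0.2500
= 0.7500 + 3.5000 + 9.5000
= 13.7500

E[X] = 13.7500


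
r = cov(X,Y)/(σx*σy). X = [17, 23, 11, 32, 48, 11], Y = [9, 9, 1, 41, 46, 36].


Mean X = 23.6667, Mean Y = 23.6667
SD X = 13.085191, SD Y = 17.773263
Cov = 154.388889
r = 154.388889/(13.085191*17.773263) = 0.6638

r = 0.6638


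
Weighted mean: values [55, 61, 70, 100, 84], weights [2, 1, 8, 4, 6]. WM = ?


Numerator = 55*2 + 61*1 + 70*8 + 100*4 + 84*6 = 1635
Denominator = 2 + 1 + 8 + 4 + 6 = 21
WM = 1635/21 = 77.8571

WM = 77.8571


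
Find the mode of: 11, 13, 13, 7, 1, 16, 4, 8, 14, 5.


Frequencies: 1:1, 4:1, 5:1, 7:1, 8:1, 11:1, 13:2, 14:1, 16:1
Max frequency = 2
Mode = 13

Mode = 13


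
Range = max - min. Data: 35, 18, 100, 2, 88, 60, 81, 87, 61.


Max = 100, Min = 2
Range = 100 - 2 = 98

Range = 98


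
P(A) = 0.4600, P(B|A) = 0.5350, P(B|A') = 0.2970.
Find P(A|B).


P(B) = P(B|A)*P(A) + P(B|A')*P(A')
= 0.5350*0.4600 + 0.2970*0.5400
= 0.246100 + 0.160380 = 0.406480
P(A|B) = 0.246100/0.406480 = 0.6054

P(A|B) = 0.6054


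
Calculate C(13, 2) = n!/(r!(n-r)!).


C(13,2) = 13!/(2! × 11!)
= 6227020800/(2 × 39916800)
= 78

C(13,2) = 78


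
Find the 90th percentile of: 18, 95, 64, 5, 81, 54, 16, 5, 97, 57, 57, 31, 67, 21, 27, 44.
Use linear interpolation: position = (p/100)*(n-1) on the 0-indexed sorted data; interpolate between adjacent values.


Sorted: 5, 5, 16, 18, 21, 27, 31, 44, 54, 57, 57, 64, 67, 81, 95, 97
n = 16
Index = 90/100 * 15 = 13.5000
Lower = data[13] = 81, Upper = data[14] = 95
P90 = 81 + 0.5000*(14) = 88.0000

P90 = 88.0000


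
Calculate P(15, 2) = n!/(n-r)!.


P(15,2) = 15!/13!
= 1307674368000/6227020800
= 210

P(15,2) = 210


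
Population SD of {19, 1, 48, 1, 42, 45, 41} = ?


Mean = 28.1429
Variance = 370.4082
SD = sqrt(370.4082) = 19.2460

SD = 19.2460


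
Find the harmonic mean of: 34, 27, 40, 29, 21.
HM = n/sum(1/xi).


Sum of reciprocals = 1/34 + 1/27 + 1/40 + 1/29 + 1/21 = 0.173551
HM = 5/0.173551 = 28.8100

HM = 28.8100


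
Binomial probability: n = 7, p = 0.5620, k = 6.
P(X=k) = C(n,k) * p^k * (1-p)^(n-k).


C(7,6) = 7
p^6 = 0.031508
(1-p)^1 = 0.438000
P = 7 * 0.031508 * 0.438000 = 0.0966

P(X=6) = 0.0966


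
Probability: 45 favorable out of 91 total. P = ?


P = 45/91 = 0.4945

P = 0.4945


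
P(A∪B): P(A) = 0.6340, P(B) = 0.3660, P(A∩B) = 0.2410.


P(A∪B) = 0.6340 + 0.3660 - 0.2410
= 1.0000 - 0.2410
= 0.7590

P(A∪B) = 0.7590


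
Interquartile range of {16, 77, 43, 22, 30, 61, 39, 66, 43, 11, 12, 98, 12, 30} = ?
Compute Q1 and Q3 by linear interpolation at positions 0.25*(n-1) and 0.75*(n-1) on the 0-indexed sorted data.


Sorted: 11, 12, 12, 16, 22, 30, 30, 39, 43, 43, 61, 66, 77, 98
Q1 (25th %ile) = 17.5000
Q3 (75th %ile) = 56.5000
IQR = 56.5000 - 17.5000 = 39.0000

IQR = 39.0000


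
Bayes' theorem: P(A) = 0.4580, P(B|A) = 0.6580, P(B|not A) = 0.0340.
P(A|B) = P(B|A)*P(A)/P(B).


P(B) = P(B|A)*P(A) + P(B|A')*P(A')
= 0.6580*0.4580 + 0.0340*0.5420
= 0.301364 + 0.018428 = 0.319792
P(A|B) = 0.301364/0.319792 = 0.9424

P(A|B) = 0.9424


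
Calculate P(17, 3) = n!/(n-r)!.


P(17,3) = 17!/14!
= 355687428096000/87178291200
= 4080

P(17,3) = 4080


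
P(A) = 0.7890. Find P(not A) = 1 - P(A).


P(not A) = 1 - 0.7890 = 0.2110

P(not A) = 0.2110


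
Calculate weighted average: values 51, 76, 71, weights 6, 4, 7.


Numerator = 51*6 + 76*4 + 71*7 = 1107
Denominator = 6 + 4 + 7 = 17
WM = 1107/17 = 65.1176

WM = 65.1176


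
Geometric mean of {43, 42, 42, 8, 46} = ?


Product = 43 × 42 × 42 × 8 × 46 = 27913536
GM = 27913536^(1/5) = 30.8435

GM = 30.8435


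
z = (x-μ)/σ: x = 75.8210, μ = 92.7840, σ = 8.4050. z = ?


z = (75.8210 - 92.7840)/8.4050
= -16.9630/8.4050
= -2.0182

z = -2.0182


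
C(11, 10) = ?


C(11,10) = 11!/(10! × 1!)
= 39916800/(3628800 × 1)
= 11

C(11,10) = 11


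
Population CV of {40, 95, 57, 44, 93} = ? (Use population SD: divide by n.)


Mean = 65.8000
SD = 23.7099
CV = (23.7099/65.8000)*100 = 36.0333%

CV = 36.0333%


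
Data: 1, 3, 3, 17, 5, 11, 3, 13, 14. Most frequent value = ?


Frequencies: 1:1, 3:3, 5:1, 11:1, 13:1, 14:1, 17:1
Max frequency = 3
Mode = 3

Mode = 3


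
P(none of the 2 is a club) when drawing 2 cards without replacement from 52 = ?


P(no clubs) = (39/52) × (38/51)
= 0.5588

P = 0.5588


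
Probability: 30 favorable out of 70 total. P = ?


P = 30/70 = 0.4286

P = 0.4286


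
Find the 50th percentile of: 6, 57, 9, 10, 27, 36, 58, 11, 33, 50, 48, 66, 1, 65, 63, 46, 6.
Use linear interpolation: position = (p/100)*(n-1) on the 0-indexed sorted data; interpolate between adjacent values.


Sorted: 1, 6, 6, 9, 10, 11, 27, 33, 36, 46, 48, 50, 57, 58, 63, 65, 66
n = 17
Index = 50/100 * 16 = 8.0000
Lower = data[8] = 36, Upper = data[9] = 46
P50 = 36 + 0*(10) = 36.0000

P50 = 36.0000


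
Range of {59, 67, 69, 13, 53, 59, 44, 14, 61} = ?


Max = 69, Min = 13
Range = 69 - 13 = 56

Range = 56


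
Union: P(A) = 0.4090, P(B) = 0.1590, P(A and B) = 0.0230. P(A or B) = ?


P(A∪B) = 0.4090 + 0.1590 - 0.0230
= 0.5680 - 0.0230
= 0.5450

P(A∪B) = 0.5450


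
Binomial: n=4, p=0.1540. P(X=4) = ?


C(4,4) = 1
p^4 = 0.000562
(1-p)^0 = 1.000000
P = 1 * 0.000562 * 1.000000 = 0.0006

P(X=4) = 0.0006


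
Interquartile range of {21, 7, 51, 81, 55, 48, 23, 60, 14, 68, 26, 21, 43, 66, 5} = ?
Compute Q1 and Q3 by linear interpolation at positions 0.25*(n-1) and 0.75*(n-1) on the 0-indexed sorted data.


Sorted: 5, 7, 14, 21, 21, 23, 26, 43, 48, 51, 55, 60, 66, 68, 81
Q1 (25th %ile) = 21.0000
Q3 (75th %ile) = 57.5000
IQR = 57.5000 - 21.0000 = 36.5000

IQR = 36.5000


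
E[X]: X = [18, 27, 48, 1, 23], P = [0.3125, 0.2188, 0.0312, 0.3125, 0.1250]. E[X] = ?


E[X] = 18*0.3125 + 27*0.2188 + 48*0.0312 + 1*0.3125 + 23*0.1250
= 5.6250 + 5.9076 + 1.4976 + 0.3125 + 2.8750
= 16.2177

E[X] = 16.2177


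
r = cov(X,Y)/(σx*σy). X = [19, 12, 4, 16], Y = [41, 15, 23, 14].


Mean X = 12.7500, Mean Y = 23.2500
SD X = 5.629165, SD Y = 10.825318
Cov = 22.312500
r = 22.312500/(5.629165*10.825318) = 0.3662

r = 0.3662


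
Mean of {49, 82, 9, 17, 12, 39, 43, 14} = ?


Sum = 49 + 82 + 9 + 17 + 12 + 39 + 43 + 14 = 265
n = 8
Mean = 265/8 = 33.1250

Mean = 33.1250


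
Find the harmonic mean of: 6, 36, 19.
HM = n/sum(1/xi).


Sum of reciprocals = 1/6 + 1/36 + 1/19 = 0.247076
HM = 3/0.247076 = 12.1420

HM = 12.1420


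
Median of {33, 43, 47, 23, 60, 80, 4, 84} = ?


Sorted: 4, 23, 33, 43, 47, 60, 80, 84
n = 8 (even)
Middle values: 43 and 47
Median = (43+47)/2 = 45.0000

Median = 45.0000


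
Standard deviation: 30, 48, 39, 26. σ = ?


Mean = 35.7500
Variance = 72.1875
SD = sqrt(72.1875) = 8.4963

SD = 8.4963


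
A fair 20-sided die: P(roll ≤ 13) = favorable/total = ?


Favorable outcomes (roll ≤ 13): 13
Total outcomes = 20
P = 13/20 = 0.6500

P = 0.6500


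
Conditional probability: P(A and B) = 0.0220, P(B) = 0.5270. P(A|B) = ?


P(A|B) = 0.0220/0.5270 = 0.0417

P(A|B) = 0.0417


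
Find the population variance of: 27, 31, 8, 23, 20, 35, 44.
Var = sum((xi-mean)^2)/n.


Mean = 26.8571
Squared deviations: 0.0204, 17.1633, 355.5918, 14.8776, 47.0204, 66.3061, 293.8776
Sum = 794.8571
Variance = 794.8571/7 = 113.5510

Variance = 113.5510


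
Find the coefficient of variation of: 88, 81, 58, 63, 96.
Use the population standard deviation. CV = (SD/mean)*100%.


Mean = 77.2000
SD = 14.5245
CV = (14.5245/77.2000)*100 = 18.8141%

CV = 18.8141%


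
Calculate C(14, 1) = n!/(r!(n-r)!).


C(14,1) = 14!/(1! × 13!)
= 87178291200/(1 × 6227020800)
= 14

C(14,1) = 14


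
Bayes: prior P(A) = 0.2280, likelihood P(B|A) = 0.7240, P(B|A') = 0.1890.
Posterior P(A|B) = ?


P(B) = P(B|A)*P(A) + P(B|A')*P(A')
= 0.7240*0.2280 + 0.1890*0.7720
= 0.165072 + 0.145908 = 0.310980
P(A|B) = 0.165072/0.310980 = 0.5308

P(A|B) = 0.5308


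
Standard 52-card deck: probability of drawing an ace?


4 aces in 52 cards
P = 4/52 = 0.0769

P = 0.0769


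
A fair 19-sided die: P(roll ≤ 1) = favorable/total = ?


Favorable outcomes (roll ≤ 1): 1
Total outcomes = 19
P = 1/19 = 0.0526

P = 0.0526


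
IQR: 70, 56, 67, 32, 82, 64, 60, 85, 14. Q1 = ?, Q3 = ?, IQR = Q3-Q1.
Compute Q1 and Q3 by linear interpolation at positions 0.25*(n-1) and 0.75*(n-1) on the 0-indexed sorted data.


Sorted: 14, 32, 56, 60, 64, 67, 70, 82, 85
Q1 (25th %ile) = 56.0000
Q3 (75th %ile) = 70.0000
IQR = 70.0000 - 56.0000 = 14.0000

IQR = 14.0000


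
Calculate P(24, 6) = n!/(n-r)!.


P(24,6) = 24!/18!
= 620448401733239439360000/6402373705728000
= 96909120

P(24,6) = 96909120


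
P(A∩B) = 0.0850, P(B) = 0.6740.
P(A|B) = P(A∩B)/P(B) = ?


P(A|B) = 0.0850/0.6740 = 0.1261

P(A|B) = 0.1261


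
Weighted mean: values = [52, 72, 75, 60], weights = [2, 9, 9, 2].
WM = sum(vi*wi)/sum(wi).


Numerator = 52*2 + 72*9 + 75*9 + 60*2 = 1547
Denominator = 2 + 9 + 9 + 2 = 22
WM = 1547/22 = 70.3182

WM = 70.3182


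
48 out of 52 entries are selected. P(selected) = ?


P = 48/52 = 0.9231

P = 0.9231


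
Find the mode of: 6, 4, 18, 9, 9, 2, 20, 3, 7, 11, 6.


Frequencies: 2:1, 3:1, 4:1, 6:2, 7:1, 9:2, 11:1, 18:1, 20:1
Max frequency = 2
Mode = 6, 9

Mode = 6, 9


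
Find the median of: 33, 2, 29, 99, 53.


Sorted: 2, 29, 33, 53, 99
n = 5 (odd)
Middle value = 33

Median = 33


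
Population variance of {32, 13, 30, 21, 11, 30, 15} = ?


Mean = 21.7143
Squared deviations: 105.7959, 75.9388, 68.6531, 0.5102, 114.7959, 68.6531, 45.0816
Sum = 479.4286
Variance = 479.4286/7 = 68.4898

Variance = 68.4898


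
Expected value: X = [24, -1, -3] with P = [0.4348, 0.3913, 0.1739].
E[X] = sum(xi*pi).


E[X] = 24*0.4348 - 1*0.3913 - 3*0.1739
= 10.4352 - 0.3913 - 0.5217
= 9.5222

E[X] = 9.5222


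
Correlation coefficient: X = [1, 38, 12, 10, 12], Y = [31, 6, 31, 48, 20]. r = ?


Mean X = 14.6000, Mean Y = 27.2000
SD X = 12.387090, SD Y = 13.876599
Cov = -126.920000
r = -126.920000/(12.387090*13.876599) = -0.7384

r = -0.7384


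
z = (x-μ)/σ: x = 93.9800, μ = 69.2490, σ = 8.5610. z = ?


z = (93.9800 - 69.2490)/8.5610
= 24.7310/8.5610
= 2.8888

z = 2.8888


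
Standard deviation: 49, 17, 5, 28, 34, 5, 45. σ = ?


Mean = 26.1429
Variance = 274.4082
SD = sqrt(274.4082) = 16.5653

SD = 16.5653


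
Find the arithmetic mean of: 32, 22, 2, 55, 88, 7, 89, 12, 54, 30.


Sum = 32 + 22 + 2 + 55 + 88 + 7 + 89 + 12 + 54 + 30 = 391
n = 10
Mean = 391/10 = 39.1000

Mean = 39.1000


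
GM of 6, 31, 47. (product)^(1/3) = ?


Product = 6 × 31 × 47 = 8742
GM = 8742^(1/3) = 20.6001

GM = 20.6001


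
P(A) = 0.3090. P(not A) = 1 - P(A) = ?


P(not A) = 1 - 0.3090 = 0.6910

P(not A) = 0.6910


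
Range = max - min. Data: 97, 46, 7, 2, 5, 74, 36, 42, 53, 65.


Max = 97, Min = 2
Range = 97 - 2 = 95

Range = 95


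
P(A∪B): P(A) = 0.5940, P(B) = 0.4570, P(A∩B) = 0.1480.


P(A∪B) = 0.5940 + 0.4570 - 0.1480
= 1.0510 - 0.1480
= 0.9030

P(A∪B) = 0.9030


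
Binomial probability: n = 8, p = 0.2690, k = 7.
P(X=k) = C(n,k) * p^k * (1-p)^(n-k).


C(8,7) = 8
p^7 = 0.000102
(1-p)^1 = 0.731000
P = 8 * 0.000102 * 0.731000 = 0.0006

P(X=7) = 0.0006


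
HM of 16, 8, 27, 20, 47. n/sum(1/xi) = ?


Sum of reciprocals = 1/16 + 1/8 + 1/27 + 1/20 + 1/47 = 0.295814
HM = 5/0.295814 = 16.9025

HM = 16.9025


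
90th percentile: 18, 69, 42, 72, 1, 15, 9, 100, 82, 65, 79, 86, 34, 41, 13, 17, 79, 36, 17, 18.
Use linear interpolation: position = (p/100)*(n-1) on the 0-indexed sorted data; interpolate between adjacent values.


Sorted: 1, 9, 13, 15, 17, 17, 18, 18, 34, 36, 41, 42, 65, 69, 72, 79, 79, 82, 86, 100
n = 20
Index = 90/100 * 19 = 17.1000
Lower = data[17] = 82, Upper = data[18] = 86
P90 = 82 + 0.1000*(4) = 82.4000

P90 = 82.4000


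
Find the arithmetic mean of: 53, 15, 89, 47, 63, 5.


Sum = 53 + 15 + 89 + 47 + 63 + 5 = 272
n = 6
Mean = 272/6 = 45.3333

Mean = 45.3333


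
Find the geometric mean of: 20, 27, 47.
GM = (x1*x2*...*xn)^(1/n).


Product = 20 × 27 × 47 = 25380
GM = 25380^(1/3) = 29.3876

GM = 29.3876


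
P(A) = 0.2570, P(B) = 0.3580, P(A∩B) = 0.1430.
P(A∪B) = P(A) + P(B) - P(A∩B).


P(A∪B) = 0.2570 + 0.3580 - 0.1430
= 0.6150 - 0.1430
= 0.4720

P(A∪B) = 0.4720


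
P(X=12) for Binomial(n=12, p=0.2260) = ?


C(12,12) = 1
p^12 = 1.775421e-08
(1-p)^0 = 1.000000
P = 1 * 1.775421e-08 * 1.000000 = 1.7754e-08

P(X=12) = 1.7754e-08


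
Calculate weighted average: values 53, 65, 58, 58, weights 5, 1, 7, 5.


Numerator = 53*5 + 65*1 + 58*7 + 58*5 = 1026
Denominator = 5 + 1 + 7 + 5 = 18
WM = 1026/18 = 57.0000

WM = 57.0000


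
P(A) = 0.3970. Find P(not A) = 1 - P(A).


P(not A) = 1 - 0.3970 = 0.6030

P(not A) = 0.6030


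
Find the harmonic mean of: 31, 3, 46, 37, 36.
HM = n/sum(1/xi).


Sum of reciprocals = 1/31 + 1/3 + 1/46 + 1/37 + 1/36 = 0.442135
HM = 5/0.442135 = 11.3088

HM = 11.3088


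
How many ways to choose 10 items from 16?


C(16,10) = 16!/(10! × 6!)
= 20922789888000/(3628800 × 720)
= 8008

C(16,10) = 8008


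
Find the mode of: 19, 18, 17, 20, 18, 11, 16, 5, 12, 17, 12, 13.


Frequencies: 5:1, 11:1, 12:2, 13:1, 16:1, 17:2, 18:2, 19:1, 20:1
Max frequency = 2
Mode = 12, 17, 18

Mode = 12, 17, 18


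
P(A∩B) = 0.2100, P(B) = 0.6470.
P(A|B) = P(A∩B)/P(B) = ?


P(A|B) = 0.2100/0.6470 = 0.3246

P(A|B) = 0.3246


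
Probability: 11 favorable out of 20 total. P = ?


P = 11/20 = 0.5500

P = 0.5500


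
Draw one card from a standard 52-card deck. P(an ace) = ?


4 aces in 52 cards
P = 4/52 = 0.0769

P = 0.0769


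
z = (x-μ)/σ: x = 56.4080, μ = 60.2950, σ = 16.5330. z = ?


z = (56.4080 - 60.2950)/16.5330
= -3.8870/16.5330
= -0.2351

z = -0.2351


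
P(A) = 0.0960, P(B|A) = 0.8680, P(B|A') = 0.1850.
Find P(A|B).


P(B) = P(B|A)*P(A) + P(B|A')*P(A')
= 0.8680*0.0960 + 0.1850*0.9040
= 0.083328 + 0.167240 = 0.250568
P(A|B) = 0.083328/0.250568 = 0.3326

P(A|B) = 0.3326


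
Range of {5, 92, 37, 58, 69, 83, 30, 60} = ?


Max = 92, Min = 5
Range = 92 - 5 = 87

Range = 87


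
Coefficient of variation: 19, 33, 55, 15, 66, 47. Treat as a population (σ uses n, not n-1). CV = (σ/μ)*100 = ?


Mean = 39.1667
SD = 18.5330
CV = (18.5330/39.1667)*100 = 47.3183%

CV = 47.3183%


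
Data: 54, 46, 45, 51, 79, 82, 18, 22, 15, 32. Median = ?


Sorted: 15, 18, 22, 32, 45, 46, 51, 54, 79, 82
n = 10 (even)
Middle values: 45 and 46
Median = (45+46)/2 = 45.5000

Median = 45.5000


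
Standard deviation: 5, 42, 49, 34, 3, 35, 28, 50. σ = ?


Mean = 30.7500
Variance = 287.4375
SD = sqrt(287.4375) = 16.9540

SD = 16.9540


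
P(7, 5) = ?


P(7,5) = 7!/2!
= 5040/2
= 2520

P(7,5) = 2520


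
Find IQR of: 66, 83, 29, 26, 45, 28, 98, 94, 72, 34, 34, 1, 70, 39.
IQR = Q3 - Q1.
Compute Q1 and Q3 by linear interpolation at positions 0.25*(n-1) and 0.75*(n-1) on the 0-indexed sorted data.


Sorted: 1, 26, 28, 29, 34, 34, 39, 45, 66, 70, 72, 83, 94, 98
Q1 (25th %ile) = 30.2500
Q3 (75th %ile) = 71.5000
IQR = 71.5000 - 30.2500 = 41.2500

IQR = 41.2500


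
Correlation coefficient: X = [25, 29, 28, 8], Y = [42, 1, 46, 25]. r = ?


Mean X = 22.5000, Mean Y = 28.5000
SD X = 8.500000, SD Y = 17.727098
Cov = 0.500000
r = 0.500000/(8.500000*17.727098) = 0.0033

r = 0.0033


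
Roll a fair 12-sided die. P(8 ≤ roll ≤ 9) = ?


Favorable outcomes (8 ≤ roll ≤ 9): 2
Total outcomes = 12
P = 2/12 = 0.1667

P = 0.1667


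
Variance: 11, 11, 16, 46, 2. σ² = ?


Mean = 17.2000
Squared deviations: 38.4400, 38.4400, 1.4400, 829.4400, 231.0400
Sum = 1138.8000
Variance = 1138.8000/5 = 227.7600

Variance = 227.7600


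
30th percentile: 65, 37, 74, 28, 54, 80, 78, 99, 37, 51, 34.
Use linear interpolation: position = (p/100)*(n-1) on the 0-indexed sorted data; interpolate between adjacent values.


Sorted: 28, 34, 37, 37, 51, 54, 65, 74, 78, 80, 99
n = 11
Index = 30/100 * 10 = 3.0000
Lower = data[3] = 37, Upper = data[4] = 51
P30 = 37 + 0*(14) = 37.0000

P30 = 37.0000


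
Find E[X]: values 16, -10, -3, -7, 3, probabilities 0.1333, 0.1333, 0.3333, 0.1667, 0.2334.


E[X] = 16*0.1333 - 10*0.1333 - 3*0.3333 - 7*0.1667 + 3*0.2334
= 2.1328 - 1.3330 - 0.9999 - 1.1669 + 0.7002
= -0.6668

E[X] = -0.6668


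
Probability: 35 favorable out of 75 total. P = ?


P = 35/75 = 0.4667

P = 0.4667


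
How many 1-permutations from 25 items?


P(25,1) = 25!/24!
= 15511210043330985984000000/620448401733239439360000
= 25

P(25,1) = 25


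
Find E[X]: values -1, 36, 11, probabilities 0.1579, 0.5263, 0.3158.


E[X] = -1*0.1579 + 36*0.5263 + 11*0.3158
= -0.1579 + 18.9468 + 3.4738
= 22.2627

E[X] = 22.2627


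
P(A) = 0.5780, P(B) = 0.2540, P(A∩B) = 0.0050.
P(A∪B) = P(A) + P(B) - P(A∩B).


P(A∪B) = 0.5780 + 0.2540 - 0.0050
= 0.8320 - 0.0050
= 0.8270

P(A∪B) = 0.8270


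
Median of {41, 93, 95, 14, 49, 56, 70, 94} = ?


Sorted: 14, 41, 49, 56, 70, 93, 94, 95
n = 8 (even)
Middle values: 56 and 70
Median = (56+70)/2 = 63.0000

Median = 63.0000


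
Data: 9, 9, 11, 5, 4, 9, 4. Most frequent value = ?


Frequencies: 4:2, 5:1, 9:3, 11:1
Max frequency = 3
Mode = 9

Mode = 9


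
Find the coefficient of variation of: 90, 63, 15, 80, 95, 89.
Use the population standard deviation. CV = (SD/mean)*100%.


Mean = 72.0000
SD = 27.4955
CV = (27.4955/72.0000)*100 = 38.1881%

CV = 38.1881%


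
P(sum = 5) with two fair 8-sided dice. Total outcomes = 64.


Total outcomes = 8×8 = 64
Favorable (sum = 5): 4
P = 4/64 = 0.0625

P = 0.0625


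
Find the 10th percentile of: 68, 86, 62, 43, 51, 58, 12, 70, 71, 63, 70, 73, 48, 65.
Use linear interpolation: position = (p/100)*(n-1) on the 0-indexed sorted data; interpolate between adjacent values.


Sorted: 12, 43, 48, 51, 58, 62, 63, 65, 68, 70, 70, 71, 73, 86
n = 14
Index = 10/100 * 13 = 1.3000
Lower = data[1] = 43, Upper = data[2] = 48
P10 = 43 + 0.3000*(5) = 44.5000

P10 = 44.5000


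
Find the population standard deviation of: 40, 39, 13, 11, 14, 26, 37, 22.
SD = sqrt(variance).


Mean = 25.2500
Variance = 129.4375
SD = sqrt(129.4375) = 11.3771

SD = 11.3771


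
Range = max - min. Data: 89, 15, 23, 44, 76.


Max = 89, Min = 15
Range = 89 - 15 = 74

Range = 74


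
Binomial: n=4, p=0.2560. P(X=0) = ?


C(4,0) = 1
p^0 = 1.000000
(1-p)^4 = 0.306402
P = 1 * 1.000000 * 0.306402 = 0.3064

P(X=0) = 0.3064


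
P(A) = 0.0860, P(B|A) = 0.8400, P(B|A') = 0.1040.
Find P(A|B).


P(B) = P(B|A)*P(A) + P(B|A')*P(A')
= 0.8400*0.0860 + 0.1040*0.9140
= 0.072240 + 0.095056 = 0.167296
P(A|B) = 0.072240/0.167296 = 0.4318

P(A|B) = 0.4318


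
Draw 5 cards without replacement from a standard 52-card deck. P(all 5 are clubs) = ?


P(all clubs) = (13/52) × (12/51) × (11/50) × (10/49) × (9/48)
= 0.0005

P = 0.0005


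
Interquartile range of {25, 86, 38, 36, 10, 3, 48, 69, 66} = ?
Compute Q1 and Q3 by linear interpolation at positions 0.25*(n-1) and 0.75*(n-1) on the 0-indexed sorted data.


Sorted: 3, 10, 25, 36, 38, 48, 66, 69, 86
Q1 (25th %ile) = 25.0000
Q3 (75th %ile) = 66.0000
IQR = 66.0000 - 25.0000 = 41.0000

IQR = 41.0000


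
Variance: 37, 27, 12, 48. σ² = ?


Mean = 31.0000
Squared deviations: 36.0000, 16.0000, 361.0000, 289.0000
Sum = 702.0000
Variance = 702.0000/4 = 175.5000

Variance = 175.5000


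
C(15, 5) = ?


C(15,5) = 15!/(5! × 10!)
= 1307674368000/(120 × 3628800)
= 3003

C(15,5) = 3003


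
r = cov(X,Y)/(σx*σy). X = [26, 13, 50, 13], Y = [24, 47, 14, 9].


Mean X = 25.5000, Mean Y = 23.5000
SD X = 15.107945, SD Y = 14.603082
Cov = -86.250000
r = -86.250000/(15.107945*14.603082) = -0.3909

r = -0.3909


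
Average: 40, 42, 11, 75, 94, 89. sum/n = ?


Sum = 40 + 42 + 11 + 75 + 94 + 89 = 351
n = 6
Mean = 351/6 = 58.5000

Mean = 58.5000


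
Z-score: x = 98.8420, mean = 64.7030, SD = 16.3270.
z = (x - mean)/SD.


z = (98.8420 - 64.7030)/16.3270
= 34.1390/16.3270
= 2.0910

z = 2.0910


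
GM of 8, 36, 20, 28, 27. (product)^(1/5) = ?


Product = 8 × 36 × 20 × 28 × 27 = 4354560
GM = 4354560^(1/5) = 21.2710

GM = 21.2710


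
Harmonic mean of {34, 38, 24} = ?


Sum of reciprocals = 1/34 + 1/38 + 1/24 = 0.097394
HM = 3/0.097394 = 30.8026

HM = 30.8026


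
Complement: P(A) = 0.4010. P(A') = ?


P(not A) = 1 - 0.4010 = 0.5990

P(not A) = 0.5990


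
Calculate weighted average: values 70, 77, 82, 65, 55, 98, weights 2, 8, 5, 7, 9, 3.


Numerator = 70*2 + 77*8 + 82*5 + 65*7 + 55*9 + 98*3 = 2410
Denominator = 2 + 8 + 5 + 7 + 9 + 3 = 34
WM = 2410/34 = 70.8824

WM = 70.8824


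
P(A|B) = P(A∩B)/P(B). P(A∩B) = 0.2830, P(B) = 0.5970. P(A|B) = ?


P(A|B) = 0.2830/0.5970 = 0.4740

P(A|B) = 0.4740


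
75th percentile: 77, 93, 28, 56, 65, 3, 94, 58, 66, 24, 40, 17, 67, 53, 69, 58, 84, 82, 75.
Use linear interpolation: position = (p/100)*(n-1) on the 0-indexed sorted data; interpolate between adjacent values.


Sorted: 3, 17, 24, 28, 40, 53, 56, 58, 58, 65, 66, 67, 69, 75, 77, 82, 84, 93, 94
n = 19
Index = 75/100 * 18 = 13.5000
Lower = data[13] = 75, Upper = data[14] = 77
P75 = 75 + 0.5000*(2) = 76.0000

P75 = 76.0000


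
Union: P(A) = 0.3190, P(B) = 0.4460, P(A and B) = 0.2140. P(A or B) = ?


P(A∪B) = 0.3190 + 0.4460 - 0.2140
= 0.7650 - 0.2140
= 0.5510

P(A∪B) = 0.5510


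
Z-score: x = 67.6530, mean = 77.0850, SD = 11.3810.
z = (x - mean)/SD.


z = (67.6530 - 77.0850)/11.3810
= -9.4320/11.3810
= -0.8287

z = -0.8287


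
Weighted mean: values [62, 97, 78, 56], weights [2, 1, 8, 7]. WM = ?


Numerator = 62*2 + 97*1 + 78*8 + 56*7 = 1237
Denominator = 2 + 1 + 8 + 7 = 18
WM = 1237/18 = 68.7222

WM = 68.7222


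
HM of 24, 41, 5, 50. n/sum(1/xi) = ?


Sum of reciprocals = 1/24 + 1/41 + 1/5 + 1/50 = 0.286057
HM = 4/0.286057 = 13.9832

HM = 13.9832


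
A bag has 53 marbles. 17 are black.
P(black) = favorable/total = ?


P = 17/53 = 0.3208

P = 0.3208


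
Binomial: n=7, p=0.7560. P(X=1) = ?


C(7,1) = 7
p^1 = 0.756000
(1-p)^6 = 0.000211
P = 7 * 0.756000 * 0.000211 = 0.0011

P(X=1) = 0.0011


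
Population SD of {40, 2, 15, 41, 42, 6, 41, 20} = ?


Mean = 25.8750
Variance = 254.3594
SD = sqrt(254.3594) = 15.9486

SD = 15.9486


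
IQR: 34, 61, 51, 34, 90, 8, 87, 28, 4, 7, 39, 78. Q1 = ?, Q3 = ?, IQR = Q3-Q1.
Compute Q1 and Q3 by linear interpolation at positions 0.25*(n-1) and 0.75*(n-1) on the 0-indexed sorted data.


Sorted: 4, 7, 8, 28, 34, 34, 39, 51, 61, 78, 87, 90
Q1 (25th %ile) = 23.0000
Q3 (75th %ile) = 65.2500
IQR = 65.2500 - 23.0000 = 42.2500

IQR = 42.2500


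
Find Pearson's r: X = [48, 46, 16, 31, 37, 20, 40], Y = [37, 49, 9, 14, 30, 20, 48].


Mean X = 34.0000, Mean Y = 29.5714
SD X = 11.426786, SD Y = 14.782781
Cov = 142.857143
r = 142.857143/(11.426786*14.782781) = 0.8457

r = 0.8457


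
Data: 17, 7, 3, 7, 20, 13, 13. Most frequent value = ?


Frequencies: 3:1, 7:2, 13:2, 17:1, 20:1
Max frequency = 2
Mode = 7, 13

Mode = 7, 13


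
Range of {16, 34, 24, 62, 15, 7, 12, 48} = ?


Max = 62, Min = 7
Range = 62 - 7 = 55

Range = 55


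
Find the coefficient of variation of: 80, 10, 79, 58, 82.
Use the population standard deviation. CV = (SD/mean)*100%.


Mean = 61.8000
SD = 27.3233
CV = (27.3233/61.8000)*100 = 44.2124%

CV = 44.2124%


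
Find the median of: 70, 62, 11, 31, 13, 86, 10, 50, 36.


Sorted: 10, 11, 13, 31, 36, 50, 62, 70, 86
n = 9 (odd)
Middle value = 36

Median = 36


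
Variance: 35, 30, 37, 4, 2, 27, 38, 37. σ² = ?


Mean = 26.2500
Squared deviations: 76.5625, 14.0625, 115.5625, 495.0625, 588.0625, 0.5625, 138.0625, 115.5625
Sum = 1543.5000
Variance = 1543.5000/8 = 192.9375

Variance = 192.9375


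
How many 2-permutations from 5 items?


P(5,2) = 5!/3!
= 120/6
= 20

P(5,2) = 20


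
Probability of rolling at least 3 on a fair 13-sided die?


Favorable outcomes (roll ≥ 3): 11
Total outcomes = 13
P = 11/13 = 0.8462

P = 0.8462


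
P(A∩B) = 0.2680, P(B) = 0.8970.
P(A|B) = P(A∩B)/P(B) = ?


P(A|B) = 0.2680/0.8970 = 0.2988

P(A|B) = 0.2988


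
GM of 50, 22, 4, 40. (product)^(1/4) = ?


Product = 50 × 22 × 4 × 40 = 176000
GM = 176000^(1/4) = 20.4823

GM = 20.4823


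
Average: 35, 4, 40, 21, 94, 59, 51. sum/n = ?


Sum = 35 + 4 + 40 + 21 + 94 + 59 + 51 = 304
n = 7
Mean = 304/7 = 43.4286

Mean = 43.4286


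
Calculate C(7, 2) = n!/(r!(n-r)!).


C(7,2) = 7!/(2! × 5!)
= 5040/(2 × 120)
= 21

C(7,2) = 21


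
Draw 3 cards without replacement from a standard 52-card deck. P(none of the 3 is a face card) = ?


P(no face cards) = (40/52) × (39/51) × (38/50)
= 0.4471

P = 0.4471


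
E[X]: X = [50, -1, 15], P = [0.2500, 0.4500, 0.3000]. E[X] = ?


E[X] = 50*0.2500 - 1*0.4500 + 15*0.3000
= 12.5000 - 0.4500 + 4.5000
= 16.5500

E[X] = 16.5500


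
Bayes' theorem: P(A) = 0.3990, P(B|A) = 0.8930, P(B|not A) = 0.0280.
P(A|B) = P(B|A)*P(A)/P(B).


P(B) = P(B|A)*P(A) + P(B|A')*P(A')
= 0.8930*0.3990 + 0.0280*0.6010
= 0.356307 + 0.016828 = 0.373135
P(A|B) = 0.356307/0.373135 = 0.9549

P(A|B) = 0.9549


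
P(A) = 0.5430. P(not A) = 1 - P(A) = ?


P(not A) = 1 - 0.5430 = 0.4570

P(not A) = 0.4570


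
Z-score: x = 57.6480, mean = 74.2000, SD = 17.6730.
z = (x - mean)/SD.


z = (57.6480 - 74.2000)/17.6730
= -16.5520/17.6730
= -0.9366

z = -0.9366


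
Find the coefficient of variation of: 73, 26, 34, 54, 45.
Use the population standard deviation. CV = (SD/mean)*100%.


Mean = 46.4000
SD = 16.3536
CV = (16.3536/46.4000)*100 = 35.2448%

CV = 35.2448%


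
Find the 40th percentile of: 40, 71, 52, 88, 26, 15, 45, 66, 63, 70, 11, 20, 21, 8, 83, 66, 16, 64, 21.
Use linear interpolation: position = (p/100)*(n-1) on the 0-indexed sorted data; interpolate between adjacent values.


Sorted: 8, 11, 15, 16, 20, 21, 21, 26, 40, 45, 52, 63, 64, 66, 66, 70, 71, 83, 88
n = 19
Index = 40/100 * 18 = 7.2000
Lower = data[7] = 26, Upper = data[8] = 40
P40 = 26 + 0.2000*(14) = 28.8000

P40 = 28.8000


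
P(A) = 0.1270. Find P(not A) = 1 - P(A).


P(not A) = 1 - 0.1270 = 0.8730

P(not A) = 0.8730


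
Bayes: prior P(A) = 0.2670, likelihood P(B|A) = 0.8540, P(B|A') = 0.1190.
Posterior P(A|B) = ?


P(B) = P(B|A)*P(A) + P(B|A')*P(A')
= 0.8540*0.2670 + 0.1190*0.7330
= 0.228018 + 0.087227 = 0.315245
P(A|B) = 0.228018/0.315245 = 0.7233

P(A|B) = 0.7233


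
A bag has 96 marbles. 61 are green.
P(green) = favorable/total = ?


P = 61/96 = 0.6354

P = 0.6354


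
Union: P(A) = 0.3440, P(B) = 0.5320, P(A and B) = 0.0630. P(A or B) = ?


P(A∪B) = 0.3440 + 0.5320 - 0.0630
= 0.8760 - 0.0630
= 0.8130

P(A∪B) = 0.8130


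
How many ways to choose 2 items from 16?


C(16,2) = 16!/(2! × 14!)
= 20922789888000/(2 × 87178291200)
= 120

C(16,2) = 120


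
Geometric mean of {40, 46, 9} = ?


Product = 40 × 46 × 9 = 16560
GM = 16560^(1/3) = 25.4890

GM = 25.4890


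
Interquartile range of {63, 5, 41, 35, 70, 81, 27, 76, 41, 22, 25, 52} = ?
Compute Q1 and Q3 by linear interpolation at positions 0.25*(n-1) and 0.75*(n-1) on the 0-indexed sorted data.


Sorted: 5, 22, 25, 27, 35, 41, 41, 52, 63, 70, 76, 81
Q1 (25th %ile) = 26.5000
Q3 (75th %ile) = 64.7500
IQR = 64.7500 - 26.5000 = 38.2500

IQR = 38.2500


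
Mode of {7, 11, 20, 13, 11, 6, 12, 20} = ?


Frequencies: 6:1, 7:1, 11:2, 12:1, 13:1, 20:2
Max frequency = 2
Mode = 11, 20

Mode = 11, 20


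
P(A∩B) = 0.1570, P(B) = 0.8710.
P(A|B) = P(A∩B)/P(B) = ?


P(A|B) = 0.1570/0.8710 = 0.1803

P(A|B) = 0.1803


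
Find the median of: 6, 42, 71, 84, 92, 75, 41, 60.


Sorted: 6, 41, 42, 60, 71, 75, 84, 92
n = 8 (even)
Middle values: 60 and 71
Median = (60+71)/2 = 65.5000

Median = 65.5000


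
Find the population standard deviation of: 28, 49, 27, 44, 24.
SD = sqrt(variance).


Mean = 34.4000
Variance = 101.8400
SD = sqrt(101.8400) = 10.0916

SD = 10.0916


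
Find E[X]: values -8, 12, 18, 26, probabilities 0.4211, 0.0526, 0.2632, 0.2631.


E[X] = -8*0.4211 + 12*0.0526 + 18*0.2632 + 26*0.2631
= -3.3688 + 0.6312 + 4.7376 + 6.8406
= 8.8406

E[X] = 8.8406


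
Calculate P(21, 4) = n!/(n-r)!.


P(21,4) = 21!/17!
= 51090942171709440000/355687428096000
= 143640

P(21,4) = 143640


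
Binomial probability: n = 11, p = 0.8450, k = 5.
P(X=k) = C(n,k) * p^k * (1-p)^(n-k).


C(11,5) = 462
p^5 = 0.430808
(1-p)^6 = 1.386725e-05
P = 462 * 0.430808 * 1.386725e-05 = 0.0028

P(X=5) = 0.0028


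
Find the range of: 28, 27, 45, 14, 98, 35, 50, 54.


Max = 98, Min = 14
Range = 98 - 14 = 84

Range = 84


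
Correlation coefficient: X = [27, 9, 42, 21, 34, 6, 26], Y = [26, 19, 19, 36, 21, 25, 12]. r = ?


Mean X = 23.5714, Mean Y = 22.5714
SD X = 11.914663, SD Y = 6.945855
Cov = -17.326531
r = -17.326531/(11.914663*6.945855) = -0.2094

r = -0.2094


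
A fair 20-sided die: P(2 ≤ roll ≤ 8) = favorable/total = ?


Favorable outcomes (2 ≤ roll ≤ 8): 7
Total outcomes = 20
P = 7/20 = 0.3500

P = 0.3500


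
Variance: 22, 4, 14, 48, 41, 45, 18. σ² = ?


Mean = 27.4286
Squared deviations: 29.4694, 548.8980, 180.3265, 423.1837, 184.1837, 308.7551, 88.8980
Sum = 1763.7143
Variance = 1763.7143/7 = 251.9592

Variance = 251.9592


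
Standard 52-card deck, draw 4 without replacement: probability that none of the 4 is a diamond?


P(no diamonds) = (39/52) × (38/51) × (37/50) × (36/49)
= 0.3038

P = 0.3038


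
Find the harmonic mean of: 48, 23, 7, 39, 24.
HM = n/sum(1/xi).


Sum of reciprocals = 1/48 + 1/23 + 1/7 + 1/39 + 1/24 = 0.274476
HM = 5/0.274476 = 18.2165

HM = 18.2165


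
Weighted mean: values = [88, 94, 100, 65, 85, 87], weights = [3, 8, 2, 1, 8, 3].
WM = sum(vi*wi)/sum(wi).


Numerator = 88*3 + 94*8 + 100*2 + 65*1 + 85*8 + 87*3 = 2222
Denominator = 3 + 8 + 2 + 1 + 8 + 3 = 25
WM = 2222/25 = 88.8800

WM = 88.8800


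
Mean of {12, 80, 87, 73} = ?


Sum = 12 + 80 + 87 + 73 = 252
n = 4
Mean = 252/4 = 63.0000

Mean = 63.0000


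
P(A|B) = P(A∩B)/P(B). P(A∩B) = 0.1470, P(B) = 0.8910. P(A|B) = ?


P(A|B) = 0.1470/0.8910 = 0.1650

P(A|B) = 0.1650


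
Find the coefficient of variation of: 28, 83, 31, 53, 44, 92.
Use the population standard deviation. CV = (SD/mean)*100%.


Mean = 55.1667
SD = 24.4364
CV = (24.4364/55.1667)*100 = 44.2956%

CV = 44.2956%


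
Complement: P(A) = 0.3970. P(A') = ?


P(not A) = 1 - 0.3970 = 0.6030

P(not A) = 0.6030


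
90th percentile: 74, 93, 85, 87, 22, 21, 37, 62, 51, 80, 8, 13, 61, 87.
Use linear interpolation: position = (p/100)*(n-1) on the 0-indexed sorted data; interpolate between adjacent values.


Sorted: 8, 13, 21, 22, 37, 51, 61, 62, 74, 80, 85, 87, 87, 93
n = 14
Index = 90/100 * 13 = 11.7000
Lower = data[11] = 87, Upper = data[12] = 87
P90 = 87 + 0.7000*(0) = 87.0000

P90 = 87.0000
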